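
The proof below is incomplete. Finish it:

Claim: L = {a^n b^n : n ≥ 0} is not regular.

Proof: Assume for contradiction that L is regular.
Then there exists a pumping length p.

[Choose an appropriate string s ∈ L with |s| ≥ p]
s = a^p b^p

This string is in L (has equal a's and b's) and has length 2p ≥ p.
Any decomposition xyz with |xy| ≤ p means y consists only of a's,
so pumping will unbalance the counts.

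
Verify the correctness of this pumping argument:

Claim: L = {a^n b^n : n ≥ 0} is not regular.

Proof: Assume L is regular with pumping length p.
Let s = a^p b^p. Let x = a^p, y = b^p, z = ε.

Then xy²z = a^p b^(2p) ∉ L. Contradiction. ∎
The proof is INCORRECT.

Error: The decomposition violates |xy| ≤ p.
With x = a^p and y = b^p, we have |xy| = 2p > p.
The pumping lemma requires |xy| ≤ p, so y must be within the first p characters.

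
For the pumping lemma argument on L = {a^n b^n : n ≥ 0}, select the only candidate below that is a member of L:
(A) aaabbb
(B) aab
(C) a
(A) aaabbb

The pumping lemma is applied to a string s that lies in L, so first check membership of each option:
- (A) aaabbb = a^3 b^3 has equal counts (3 = 3), so it is in L ✓
- (B) aab has 2 a's and 1 b's; 2 ≠ 1, so it is not in L ✗
- (C) a has 1 a's and 0 b's; 1 ≠ 0, so it is not in L ✗

Only (A) aaabbb is in L, so it is the only candidate that could play the role of s.
(In a complete proof one picks s in terms of the pumping length p so that |s| ≥ p is guaranteed; a fixed string like aaabbb illustrates the shape of such an s.)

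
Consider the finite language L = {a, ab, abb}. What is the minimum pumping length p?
p = 4

For a finite language L, the pumping lemma holds vacuously if p > max|s| for s ∈ L.

The longest string in L = {a, ab, abb} has length 3.
If p = 4, then no string s ∈ L has |s| ≥ p, so the condition is vacuously true.

The minimum pumping length is p = 4.

Why no smaller p works: for any p ≤ 3, the longest string s ∈ L has |s| = 3 ≥ p, so it would
have to be pumpable; but pumping up (i = 2, 3, ...) produces ever longer strings, which cannot all lie in the
finite language L. So the pumping property fails for every p ≤ 3.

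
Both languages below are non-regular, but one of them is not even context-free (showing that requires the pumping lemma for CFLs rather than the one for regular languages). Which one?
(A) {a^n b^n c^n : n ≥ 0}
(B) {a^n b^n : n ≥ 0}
(A) {a^n b^n c^n : n ≥ 0}

(A) {a^n b^n c^n : n ≥ 0} requires the CFL pumping lemma.

- {a^n b^n : n ≥ 0} is context-free (but not regular)
  • Can be shown non-regular with the regular pumping lemma
  • After pumping, the number of a's and b's become unequal

- {a^n b^n c^n : n ≥ 0} is NOT context-free
  • Requires the CFL pumping lemma to prove
  • Cannot maintain three equal counts simultaneously

The CFL pumping lemma is "stronger" in that it can prove non-membership
in the larger class of context-free languages.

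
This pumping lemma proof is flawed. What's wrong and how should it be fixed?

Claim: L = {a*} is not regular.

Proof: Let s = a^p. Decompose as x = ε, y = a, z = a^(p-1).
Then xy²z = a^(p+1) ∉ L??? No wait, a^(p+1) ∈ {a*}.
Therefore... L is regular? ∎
Error: The proof attempts to show a*  is not regular, but a* IS regular!

Correction: a* is a regular language (recognized by a simple DFA with one accepting state and self-loop on 'a'). The pumping lemma can only prove non-regularity, not regularity. For regular languages, pumping always works.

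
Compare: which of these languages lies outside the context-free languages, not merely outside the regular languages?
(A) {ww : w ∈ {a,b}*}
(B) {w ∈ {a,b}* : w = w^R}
(A) {ww : w ∈ {a,b}*}

(A) {ww : w ∈ {a,b}*} requires the CFL pumping lemma.

- {w ∈ {a,b}* : w = w^R} is context-free (but not regular)
  • Can be shown non-regular with the regular pumping lemma
  • After pumping, the string is no longer symmetric

- {ww : w ∈ {a,b}*} is NOT context-free
  • Requires the CFL pumping lemma to prove
  • Even a PDA cannot compare two arbitrary halves symbol by symbol; CFL pumping on a^p b^p a^p b^p fails

The CFL pumping lemma is "stronger" in that it can prove non-membership
in the larger class of context-free languages.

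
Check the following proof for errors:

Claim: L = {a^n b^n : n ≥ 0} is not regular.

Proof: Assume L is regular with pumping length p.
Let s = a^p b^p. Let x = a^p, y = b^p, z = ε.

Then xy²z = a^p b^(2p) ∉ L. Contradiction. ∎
The proof is INCORRECT.

Error: The decomposition violates |xy| ≤ p.
With x = a^p and y = b^p, we have |xy| = 2p > p.
The pumping lemma requires |xy| ≤ p, so y must be within the first p characters.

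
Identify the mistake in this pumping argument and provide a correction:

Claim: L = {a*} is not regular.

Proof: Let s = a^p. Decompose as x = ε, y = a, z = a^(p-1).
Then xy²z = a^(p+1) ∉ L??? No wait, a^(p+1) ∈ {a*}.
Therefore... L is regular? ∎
Error: The proof attempts to show a*  is not regular, but a* IS regular!

Correction: a* is a regular language (recognized by a simple DFA with one accepting state and self-loop on 'a'). The pumping lemma can only prove non-regularity, not regularity. For regular languages, pumping always works.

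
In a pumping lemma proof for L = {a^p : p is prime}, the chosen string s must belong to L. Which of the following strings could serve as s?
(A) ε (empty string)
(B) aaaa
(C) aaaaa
(C) aaaaa

The pumping lemma is applied to a string s that lies in L, so first check membership of each option:
- (A) ε has length 0, which is not prime, so it is not in L ✗
- (B) aaaa has length 4 = 2 × 2, which is not prime, so it is not in L ✗
- (C) aaaaa has length 5, which is prime, so it is in L ✓

Only (C) aaaaa is in L, so it is the only candidate that could play the role of s.
(In a complete proof one picks s in terms of the pumping length p so that |s| ≥ p is guaranteed; a fixed string like aaaaa illustrates the shape of such an s.)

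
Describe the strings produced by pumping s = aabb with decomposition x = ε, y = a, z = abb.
{xy^i z : i ≥ 0} = {a^(i+1) b^2 : i ≥ 0} = {abb, aabb, aaabb, ...}

With x = ε, y = a, z = abb: Starting with aabb and pumping the first 'a' (z = abb keeps the second 'a'), we get strings with i+1 a's followed by 2 b's for i = 0, 1, 2, ...; note bb is not produced because z always contributes one a.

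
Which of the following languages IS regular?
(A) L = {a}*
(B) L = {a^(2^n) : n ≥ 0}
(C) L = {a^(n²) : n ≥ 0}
(A) {a}*

(A) L = {a}* is regular.

This can be recognized by a finite automaton (DFA/NFA).
Regular expressions like {a}* define regular languages.

The other choices are not regular:
- {a^(n²) : n ≥ 0}: After pumping, length is no longer a perfect square
- {a^(2^n) : n ≥ 0}: After pumping, length is no longer a power of 2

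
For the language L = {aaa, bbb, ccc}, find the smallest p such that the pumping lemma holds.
p = 4

For a finite language L, the pumping lemma holds vacuously if p > max|s| for s ∈ L.

The longest string in L = {aaa, bbb, ccc} has length 3.
If p = 4, then no string s ∈ L has |s| ≥ p, so the condition is vacuously true.

The minimum pumping length is p = 4.

Why no smaller p works: for any p ≤ 3, the longest string s ∈ L has |s| = 3 ≥ p, so it would
have to be pumpable; but pumping up (i = 2, 3, ...) produces ever longer strings, which cannot all lie in the
finite language L. So the pumping property fails for every p ≤ 3.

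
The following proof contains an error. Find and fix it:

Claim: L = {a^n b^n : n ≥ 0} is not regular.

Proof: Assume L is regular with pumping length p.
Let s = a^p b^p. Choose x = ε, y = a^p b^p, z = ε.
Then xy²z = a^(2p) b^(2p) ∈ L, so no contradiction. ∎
Error: The decomposition violates |xy| ≤ p. With y = a^p b^p, |xy| = |y| = 2p > p. (The proof also miscomputes xy²z, which would be a^p b^p a^p b^p rather than a^(2p) b^(2p), and it wrongly treats one harmless decomposition as settling the matter — the prover does not get to choose the decomposition.)

Correction: The pumping lemma requires |xy| ≤ p, and the argument must handle every decomposition satisfying |xy| ≤ p, |y| ≥ 1. Since s starts with p a's, any such y consists only of a's, say y = a^k with k ≥ 1. Then xy²z = a^(p+k) b^p has unequal numbers of a's and b's, so xy²z ∉ L — the required contradiction.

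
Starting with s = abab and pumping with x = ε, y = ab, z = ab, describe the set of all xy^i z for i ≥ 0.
{xy^i z : i ≥ 0} = {(ab)^(i+1) : i ≥ 0} = {ab, abab, ababab, ...}

With x = ε, y = ab, z = ab: Pumping 'ab' gives strings of alternating a's and b's.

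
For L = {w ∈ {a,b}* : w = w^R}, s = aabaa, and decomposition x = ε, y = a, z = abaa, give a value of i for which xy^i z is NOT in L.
i = 0

xy⁰z = ε · ε · abaa = abaa; abaa reversed is aaba ≠ abaa, so it is not a palindrome and is not in L.
(Other choices also work, e.g. i = 2, 3; only i = 1 is guaranteed to stay in L since xy¹z = s.)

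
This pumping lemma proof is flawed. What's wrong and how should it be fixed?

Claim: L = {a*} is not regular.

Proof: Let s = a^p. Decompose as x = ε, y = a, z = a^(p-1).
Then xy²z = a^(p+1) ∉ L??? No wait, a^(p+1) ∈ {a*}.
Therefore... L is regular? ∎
Error: The proof attempts to show a*  is not regular, but a* IS regular!

Correction: a* is a regular language (recognized by a simple DFA with one accepting state and self-loop on 'a'). The pumping lemma can only prove non-regularity, not regularity. For regular languages, pumping always works.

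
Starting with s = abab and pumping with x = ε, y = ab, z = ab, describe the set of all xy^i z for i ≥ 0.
{xy^i z : i ≥ 0} = {(ab)^(i+1) : i ≥ 0} = {ab, abab, ababab, ...}

With x = ε, y = ab, z = ab: Pumping 'ab' gives strings of alternating a's and b's.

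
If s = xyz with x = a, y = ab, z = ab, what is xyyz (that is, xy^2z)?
aababab

Given x = 'a', y = 'ab', z = 'ab' and i = 2:

xy^2z = x + y·y·...·y (2 times) + z
       = 'a' + 'ab'^2 + 'ab'
       = 'a' + 'abab' + 'ab'
       = 'aababab'

The pumped string is 'aababab' with length 7.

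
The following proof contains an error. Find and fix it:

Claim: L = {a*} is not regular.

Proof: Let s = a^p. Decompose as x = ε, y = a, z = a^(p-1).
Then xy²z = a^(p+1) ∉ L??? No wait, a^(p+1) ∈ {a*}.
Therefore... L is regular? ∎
Error: The proof attempts to show a*  is not regular, but a* IS regular!

Correction: a* is a regular language (recognized by a simple DFA with one accepting state and self-loop on 'a'). The pumping lemma can only prove non-regularity, not regularity. For regular languages, pumping always works.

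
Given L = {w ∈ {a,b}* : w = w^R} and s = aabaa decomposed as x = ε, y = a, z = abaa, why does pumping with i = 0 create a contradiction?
xy⁰z = abaa ∉ L

Pumping with i = 0 replaces y = a by y⁰ = ε:
- Original: s = xyz = aabaa; aabaa reversed is aabaa, the same string, so it is a palindrome and is in L
- Pumped: xy⁰z = ε · ε · abaa = abaa
- abaa reversed is aaba ≠ abaa, so it is not a palindrome and is not in L

The pumping lemma would require xy⁰z ∈ L, so this decomposition yields a contradiction.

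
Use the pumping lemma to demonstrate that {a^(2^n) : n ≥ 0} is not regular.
Assume for contradiction that L is regular, and let p ≥ 1 be the pumping length given by the pumping lemma.
Choose s = a^(2^p). Then s ∈ L and |s| = 2^p ≥ p.
By the pumping lemma, s = xyz for some x, y, z with |xy| ≤ p, |y| ≥ 1, and xy^i z ∈ L for every i ≥ 0.
Here y = a^k for some k with 1 ≤ k ≤ |xy| ≤ p, and p < 2^p.

Take i = 2: |xy²z| = 2^p + k.
Now 2^p < 2^p + k ≤ 2^p + p < 2^p + 2^p = 2^(p+1).
So |xy²z| lies strictly between the consecutive powers of two 2^p and 2^(p+1), hence is not a power of 2, and xy²z ∉ L.

This contradicts the pumping lemma, which requires xy^i z ∈ L for all i ≥ 0.
Hence L = {a^(2^n) : n ≥ 0} is not regular. ∎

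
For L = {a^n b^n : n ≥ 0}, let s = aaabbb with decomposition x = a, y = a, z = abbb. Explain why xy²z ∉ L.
xy²z = aaaabbb ∉ L

Pumping with i = 2 replaces y = a by y² = aa:
- Original: s = xyz = aaabbb; aaabbb = a^3 b^3 has equal counts (3 = 3), so it is in L
- Pumped: xy²z = a · aa · abbb = aaaabbb
- aaaabbb has 4 a's and 3 b's; 4 ≠ 3, so it is not in L

The pumping lemma would require xy²z ∈ L, so this decomposition yields a contradiction.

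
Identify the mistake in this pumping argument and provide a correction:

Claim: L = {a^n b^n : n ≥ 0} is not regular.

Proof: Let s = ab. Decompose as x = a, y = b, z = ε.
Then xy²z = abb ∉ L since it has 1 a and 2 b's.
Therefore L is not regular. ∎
Error: The string s = ab might be shorter than the pumping length p.

Correction: Choose s = a^p b^p to ensure |s| ≥ p. Also, the decomposition is wrong: with |xy| ≤ p, y cannot include b's when s starts with p a's.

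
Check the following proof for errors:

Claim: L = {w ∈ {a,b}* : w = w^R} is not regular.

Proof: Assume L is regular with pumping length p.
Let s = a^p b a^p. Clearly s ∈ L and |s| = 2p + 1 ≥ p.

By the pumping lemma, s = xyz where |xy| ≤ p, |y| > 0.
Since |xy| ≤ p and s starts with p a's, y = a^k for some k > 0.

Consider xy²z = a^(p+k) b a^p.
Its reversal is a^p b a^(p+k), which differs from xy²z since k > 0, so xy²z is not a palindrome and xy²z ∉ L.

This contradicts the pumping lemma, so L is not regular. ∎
The proof is correct.

This proof is valid because:
1. s = a^p b a^p is in L and is chosen in terms of p, so |s| ≥ p holds for every p
2. The decomposition analysis is correct: |xy| ≤ p forces y to lie inside the leading a's
3. The contradiction is valid: a^(p+k) b a^p has more a's before the b than after it, so it is not a palindrome
4. The conclusion follows logically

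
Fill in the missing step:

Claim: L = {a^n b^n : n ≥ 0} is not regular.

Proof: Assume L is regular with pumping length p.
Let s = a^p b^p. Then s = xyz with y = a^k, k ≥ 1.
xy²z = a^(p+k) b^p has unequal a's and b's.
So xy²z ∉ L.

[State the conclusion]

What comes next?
This contradicts the pumping lemma for regular languages,
which guarantees xy^i z ∈ L for all i ≥ 0.

Since our assumption that L is regular leads to a contradiction,
we conclude that L = {a^n b^n : n ≥ 0} is NOT regular. ∎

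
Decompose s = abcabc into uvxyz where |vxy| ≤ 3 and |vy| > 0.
u='ab', v='c', x='a', y='b', z='c'

For s = abcabc with pumping length p = 3:

One valid decomposition:
- u = 'ab'
- v = 'c'
- x = 'a'
- y = 'b'
- z = 'c'

Verification:
- uvxyz = 'ab' + 'c' + 'a' + 'b' + 'c' = abcabc ✓
- |vxy| = |'cab'| = 3 ≤ 3 ✓
- |vy| = |'cb'| = 2 > 0 ✓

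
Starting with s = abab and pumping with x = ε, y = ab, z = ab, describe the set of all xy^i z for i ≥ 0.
{xy^i z : i ≥ 0} = {(ab)^(i+1) : i ≥ 0} = {ab, abab, ababab, ...}

With x = ε, y = ab, z = ab: Pumping 'ab' gives strings of alternating a's and b's.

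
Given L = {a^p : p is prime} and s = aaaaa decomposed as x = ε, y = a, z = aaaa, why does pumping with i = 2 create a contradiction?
xy²z = aaaaaa ∉ L

Pumping with i = 2 replaces y = a by y² = aa:
- Original: s = xyz = aaaaa; aaaaa has length 5, which is prime, so it is in L
- Pumped: xy²z = ε · aa · aaaa = aaaaaa
- aaaaaa has length 6 = 2 × 3, which is not prime, so it is not in L

The pumping lemma would require xy²z ∈ L, so this decomposition yields a contradiction.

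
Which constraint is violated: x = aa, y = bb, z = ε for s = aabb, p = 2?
Violated: |xy| ≤ p

The decomposition x = aa, y = bb, z = ε for s = aabb with p = 2
violates the constraint: |xy| ≤ p

|xy| = |aabb| = 4 > 2 = p. The decomposition puts too many characters in xy.

Pumping lemma constraints:
1. xyz = s (decomposition is valid)
2. |xy| ≤ p
3. |y| > 0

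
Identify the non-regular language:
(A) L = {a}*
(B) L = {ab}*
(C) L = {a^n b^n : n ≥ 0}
(C) {a^n b^n : n ≥ 0}

(C) L = {a^n b^n : n ≥ 0} is NOT regular.

The pumping lemma can be used to prove this:
After pumping, the number of a's and b's become unequal

The other languages are regular because they can be recognized by finite automata.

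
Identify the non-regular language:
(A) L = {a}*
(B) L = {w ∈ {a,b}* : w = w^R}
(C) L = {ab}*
(B) {w ∈ {a,b}* : w = w^R}

(B) L = {w ∈ {a,b}* : w = w^R} is NOT regular.

The pumping lemma can be used to prove this:
After pumping, the string is no longer symmetric

The other languages are regular because they can be recognized by finite automata.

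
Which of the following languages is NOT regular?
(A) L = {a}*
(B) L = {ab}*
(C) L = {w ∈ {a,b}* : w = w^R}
(C) {w ∈ {a,b}* : w = w^R}

(C) L = {w ∈ {a,b}* : w = w^R} is NOT regular.

The pumping lemma can be used to prove this:
After pumping, the string is no longer symmetric

The other languages are regular because they can be recognized by finite automata.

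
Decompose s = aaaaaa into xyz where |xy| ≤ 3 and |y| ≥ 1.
x = 'aa', y = 'a', z = 'aaa'

For s = aaaaaa and p = 3, one valid decomposition is:
- x = 'aa' (length 2)
- y = 'a' (length 1)
- z = 'aaa' (length 3)

Verification:
- xyz = 'aa' + 'a' + 'aaa' = aaaaaa ✓
- |xy| = 3 ≤ 3 ✓
- |y| = 1 > 0 ✓

All pumping lemma constraints are satisfied.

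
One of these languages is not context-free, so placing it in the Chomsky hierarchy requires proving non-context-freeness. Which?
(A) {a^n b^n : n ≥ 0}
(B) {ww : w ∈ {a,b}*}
(B) {ww : w ∈ {a,b}*}

(B) {ww : w ∈ {a,b}*} requires the CFL pumping lemma.

- {a^n b^n : n ≥ 0} is context-free (but not regular)
  • Can be shown non-regular with the regular pumping lemma
  • After pumping, the number of a's and b's become unequal

- {ww : w ∈ {a,b}*} is NOT context-free
  • Requires the CFL pumping lemma to prove
  • Cannot verify equality of two arbitrary substrings

The CFL pumping lemma is "stronger" in that it can prove non-membership
in the larger class of context-free languages.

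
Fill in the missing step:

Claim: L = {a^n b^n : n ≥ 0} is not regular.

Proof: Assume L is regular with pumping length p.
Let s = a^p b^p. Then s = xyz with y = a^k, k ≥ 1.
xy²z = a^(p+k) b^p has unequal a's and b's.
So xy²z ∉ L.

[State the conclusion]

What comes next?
This contradicts the pumping lemma for regular languages,
which guarantees xy^i z ∈ L for all i ≥ 0.

Since our assumption that L is regular leads to a contradiction,
we conclude that L = {a^n b^n : n ≥ 0} is NOT regular. ∎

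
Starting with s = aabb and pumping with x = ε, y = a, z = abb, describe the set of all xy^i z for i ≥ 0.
{xy^i z : i ≥ 0} = {a^(i+1) b^2 : i ≥ 0} = {abb, aabb, aaabb, ...}

With x = ε, y = a, z = abb: Starting with aabb and pumping the first 'a' (z = abb keeps the second 'a'), we get strings with i+1 a's followed by 2 b's for i = 0, 1, 2, ...; note bb is not produced because z always contributes one a.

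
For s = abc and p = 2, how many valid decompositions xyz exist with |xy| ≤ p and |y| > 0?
3

For s = 'abc' with pumping length p = 2:

Constraints: |xy| ≤ 2, |y| > 0

Valid decompositions (|xy| ≤ p, |y| ≥ 1):
  • x='', y='a', z='bc'
  • x='a', y='b', z='c'
  • x='', y='ab', z='c'

Total count: 3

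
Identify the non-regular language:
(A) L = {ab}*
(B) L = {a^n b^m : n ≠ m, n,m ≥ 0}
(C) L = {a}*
(B) {a^n b^m : n ≠ m, n,m ≥ 0}

(B) L = {a^n b^m : n ≠ m, n,m ≥ 0} is NOT regular.

The pumping lemma can be used to prove this:
After pumping a's, we can make n = m

The other languages are regular because they can be recognized by finite automata.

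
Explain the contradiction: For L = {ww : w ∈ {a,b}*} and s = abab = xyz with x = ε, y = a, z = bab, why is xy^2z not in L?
xy²z = aabab ∉ L

Pumping with i = 2 replaces y = a by y² = aa:
- Original: s = xyz = abab; abab splits into halves ab · ab, which are equal, so it is in L (w = ab)
- Pumped: xy²z = ε · aa · bab = aabab
- aabab has odd length 5, so it cannot be written as ww and is not in L

The pumping lemma would require xy²z ∈ L, so this decomposition yields a contradiction.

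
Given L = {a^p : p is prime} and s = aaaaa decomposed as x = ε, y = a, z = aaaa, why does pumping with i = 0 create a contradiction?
xy⁰z = aaaa ∉ L

Pumping with i = 0 replaces y = a by y⁰ = ε:
- Original: s = xyz = aaaaa; aaaaa has length 5, which is prime, so it is in L
- Pumped: xy⁰z = ε · ε · aaaa = aaaa
- aaaa has length 4 = 2 × 2, which is not prime, so it is not in L

The pumping lemma would require xy⁰z ∈ L, so this decomposition yields a contradiction.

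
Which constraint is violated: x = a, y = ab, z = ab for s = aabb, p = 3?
Violated: xyz = s

The decomposition x = a, y = ab, z = ab for s = aabb with p = 3
violates the constraint: xyz = s

xyz = 'a' + 'ab' + 'ab' = 'aabab' ≠ 'aabb' = s. The decomposition doesn't reconstruct s.

Pumping lemma constraints:
1. xyz = s (decomposition is valid)
2. |xy| ≤ p
3. |y| > 0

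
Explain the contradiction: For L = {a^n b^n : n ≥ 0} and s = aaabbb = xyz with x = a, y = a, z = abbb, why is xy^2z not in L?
xy²z = aaaabbb ∉ L

Pumping with i = 2 replaces y = a by y² = aa:
- Original: s = xyz = aaabbb; aaabbb = a^3 b^3 has equal counts (3 = 3), so it is in L
- Pumped: xy²z = a · aa · abbb = aaaabbb
- aaaabbb has 4 a's and 3 b's; 4 ≠ 3, so it is not in L

The pumping lemma would require xy²z ∈ L, so this decomposition yields a contradiction.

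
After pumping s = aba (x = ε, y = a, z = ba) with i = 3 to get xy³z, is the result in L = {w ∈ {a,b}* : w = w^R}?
No

xy³z = ε · aaa · ba = aaaba.
aaaba reversed is abaaa ≠ aaaba, so it is not a palindrome and is not in L.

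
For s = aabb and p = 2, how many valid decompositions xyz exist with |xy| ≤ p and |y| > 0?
3

For s = 'aabb' with pumping length p = 2:

Constraints: |xy| ≤ 2, |y| > 0

Valid decompositions (|xy| ≤ p, |y| ≥ 1):
  • x='', y='a', z='abb'
  • x='a', y='a', z='bb'
  • x='', y='aa', z='bb'

Total count: 3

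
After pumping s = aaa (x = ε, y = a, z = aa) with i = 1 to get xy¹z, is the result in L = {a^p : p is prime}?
Yes

xy¹z = ε · a · aa = aaa.
aaa has length 3, which is prime, so it is in L.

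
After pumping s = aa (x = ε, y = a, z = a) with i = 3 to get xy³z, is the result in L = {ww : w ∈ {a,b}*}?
Yes

xy³z = ε · aaa · a = aaaa.
aaaa splits into halves aa · aa, which are equal, so it is in L (w = aa).
(A single pumped string landing in L is not a contradiction by itself; a non-regularity proof needs some i for which xy^i z ∉ L, for every admissible decomposition.)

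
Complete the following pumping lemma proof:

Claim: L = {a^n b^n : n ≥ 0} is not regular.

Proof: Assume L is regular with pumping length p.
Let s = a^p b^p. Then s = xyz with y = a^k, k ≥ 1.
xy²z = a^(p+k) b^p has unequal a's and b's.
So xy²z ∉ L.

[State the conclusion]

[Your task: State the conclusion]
This contradicts the pumping lemma for regular languages,
which guarantees xy^i z ∈ L for all i ≥ 0.

Since our assumption that L is regular leads to a contradiction,
we conclude that L = {a^n b^n : n ≥ 0} is NOT regular. ∎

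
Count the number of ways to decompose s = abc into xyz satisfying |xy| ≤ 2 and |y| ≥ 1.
3

For s = 'abc' with pumping length p = 2:

Constraints: |xy| ≤ 2, |y| > 0

Valid decompositions (|xy| ≤ p, |y| ≥ 1):
  • x='', y='a', z='bc'
  • x='a', y='b', z='c'
  • x='', y='ab', z='c'

Total count: 3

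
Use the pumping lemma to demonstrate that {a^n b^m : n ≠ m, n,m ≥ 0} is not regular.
Assume for contradiction that L is regular, and let p ≥ 1 be the pumping length given by the pumping lemma.
Choose s = a^p b^(p + p!). Then s ∈ L because p ≠ p + p! (as p! ≥ 1), and |s| ≥ p.
By the pumping lemma, s = xyz for some x, y, z with |xy| ≤ p, |y| ≥ 1, and xy^i z ∈ L for every i ≥ 0.
Since |xy| ≤ p and the first p symbols of s are all a's, y = a^k for some k with 1 ≤ k ≤ p.
For every i ≥ 0, xy^i z = a^(p + (i − 1)k) b^(p + p!).

Because 1 ≤ k ≤ p, k divides p!. Let t = p!/k (a positive integer) and take i = t + 1.
Then the number of a's is p + tk = p + p!, which equals the number of b's.
So xy^(t+1) z = a^(p + p!) b^(p + p!) has equally many a's and b's and is NOT in L.

This contradicts the pumping lemma, which requires xy^i z ∈ L for all i ≥ 0.
Hence L = {a^n b^m : n ≠ m, n,m ≥ 0} is not regular. ∎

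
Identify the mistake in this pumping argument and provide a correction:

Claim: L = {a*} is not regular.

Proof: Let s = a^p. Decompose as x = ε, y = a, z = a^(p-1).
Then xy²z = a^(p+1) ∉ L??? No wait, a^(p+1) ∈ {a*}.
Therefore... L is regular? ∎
Error: The proof attempts to show a*  is not regular, but a* IS regular!

Correction: a* is a regular language (recognized by a simple DFA with one accepting state and self-loop on 'a'). The pumping lemma can only prove non-regularity, not regularity. For regular languages, pumping always works.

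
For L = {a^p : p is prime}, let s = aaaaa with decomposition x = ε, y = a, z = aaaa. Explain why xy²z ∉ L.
xy²z = aaaaaa ∉ L

Pumping with i = 2 replaces y = a by y² = aa:
- Original: s = xyz = aaaaa; aaaaa has length 5, which is prime, so it is in L
- Pumped: xy²z = ε · aa · aaaa = aaaaaa
- aaaaaa has length 6 = 2 × 3, which is not prime, so it is not in L

The pumping lemma would require xy²z ∈ L, so this decomposition yields a contradiction.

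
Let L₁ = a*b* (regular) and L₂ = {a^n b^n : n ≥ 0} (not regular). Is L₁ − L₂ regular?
No — L₁ − L₂ is not regular.

a*b* − {a^n b^n} = {a^n b^m : n ≠ m}. If this were regular, then its complement intersected with a*b*, namely {a^n b^n : n ≥ 0}, would be regular too (closure under complement and intersection) — contradiction. So L₁ − L₂ is not regular.

Note that the bare facts "L₁ regular, L₂ non-regular" do not settle the question by themselves: the closure of regular languages under ∪, ∩, complement and difference applies only when BOTH operands are regular. With a non-regular operand the result can come out regular or non-regular depending on the specific languages, so one has to work out L₁ − L₂ for this particular pair, as above.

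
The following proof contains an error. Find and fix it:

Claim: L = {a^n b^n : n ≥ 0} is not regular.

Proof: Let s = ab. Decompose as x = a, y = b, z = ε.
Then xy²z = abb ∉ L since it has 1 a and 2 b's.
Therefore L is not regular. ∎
Error: The string s = ab might be shorter than the pumping length p.

Correction: Choose s = a^p b^p to ensure |s| ≥ p. Also, the decomposition is wrong: with |xy| ≤ p, y cannot include b's when s starts with p a's.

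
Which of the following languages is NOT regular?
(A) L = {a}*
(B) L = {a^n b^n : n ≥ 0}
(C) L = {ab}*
(B) {a^n b^n : n ≥ 0}

(B) L = {a^n b^n : n ≥ 0} is NOT regular.

The pumping lemma can be used to prove this:
After pumping, the number of a's and b's become unequal

The other languages are regular because they can be recognized by finite automata.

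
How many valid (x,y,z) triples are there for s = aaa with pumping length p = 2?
3

For s = 'aaa' with pumping length p = 2:

Constraints: |xy| ≤ 2, |y| > 0

Valid decompositions (|xy| ≤ p, |y| ≥ 1):
  • x='', y='a', z='aa'
  • x='a', y='a', z='a'
  • x='', y='aa', z='a'

Total count: 3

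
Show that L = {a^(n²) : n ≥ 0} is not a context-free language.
Assume for contradiction that L is context-free, and let p ≥ 1 be the pumping length given by the pumping lemma for CFLs.
Choose s = a^(p²). Then s ∈ L and |s| = p² ≥ p.
By the CFL pumping lemma, s = uvxyz for some u, v, x, y, z with |vxy| ≤ p, |vy| ≥ 1, and uv^i xy^i z ∈ L for every i ≥ 0.
All symbols are a's, so only lengths matter: let k = |vy|, with 1 ≤ k ≤ |vxy| ≤ p.

Take i = 2: |uv²xy²z| = p² + k, and p² < p² + k ≤ p² + p < (p + 1)².
So the length lies strictly between consecutive squares and is not a perfect square; uv²xy²z ∉ L.

This contradicts the CFL pumping lemma, which requires uv^i xy^i z ∈ L for all i ≥ 0.
Hence L = {a^(n²) : n ≥ 0} is not context-free. ∎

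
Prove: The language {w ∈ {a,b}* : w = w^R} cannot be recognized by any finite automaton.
Assume for contradiction that L is regular, and let p ≥ 1 be the pumping length given by the pumping lemma.
Choose s = a^p b a^p. Then s ∈ L (it reads the same in both directions) and |s| = 2p + 1 ≥ p.
By the pumping lemma, s = xyz for some x, y, z with |xy| ≤ p, |y| ≥ 1, and xy^i z ∈ L for every i ≥ 0.
Since |xy| ≤ p and the first p symbols of s are all a's, y = a^k for some k with 1 ≤ k ≤ p.

Take i = 2: xy²z = a^(p + k) b a^p.
Its reversal is a^p b a^(p + k). These differ because the block of a's before the unique b has length p + k in one and p in the other, and p + k ≠ p since k ≥ 1. So xy²z is not a palindrome, i.e. xy²z ∉ L.

This contradicts the pumping lemma, which requires xy^i z ∈ L for all i ≥ 0.
Hence L = {w ∈ {a,b}* : w = w^R} is not regular. ∎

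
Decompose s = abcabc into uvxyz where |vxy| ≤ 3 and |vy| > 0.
u='ab', v='c', x='a', y='b', z='c'

For s = abcabc with pumping length p = 3:

One valid decomposition:
- u = 'ab'
- v = 'c'
- x = 'a'
- y = 'b'
- z = 'c'

Verification:
- uvxyz = 'ab' + 'c' + 'a' + 'b' + 'c' = abcabc ✓
- |vxy| = |'cab'| = 3 ≤ 3 ✓
- |vy| = |'cb'| = 2 > 0 ✓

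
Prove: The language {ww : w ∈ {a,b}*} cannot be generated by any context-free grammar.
Assume for contradiction that L is context-free, and let p ≥ 1 be the pumping length given by the pumping lemma for CFLs.
Choose s = a^p b^p a^p b^p. Then s ∈ L (take w = a^p b^p) and |s| = 4p ≥ p.
By the CFL pumping lemma, s = uvxyz for some u, v, x, y, z with |vxy| ≤ p, |vy| ≥ 1, and uv^i xy^i z ∈ L for every i ≥ 0.

Write s as four blocks A₁ B₁ A₂ B₂ with A₁ = A₂ = a^p and B₁ = B₂ = b^p. Since |vxy| ≤ p, the window vxy lies inside at most two adjacent blocks. Take i = 0 and let t = uxz, so |t| = 4p − |vy| with 1 ≤ |vy| ≤ p. If |t| is odd, t ∉ L immediately, so assume |vy| is even (hence |vy| ≥ 2) and |t|/2 = 2p − |vy|/2, which satisfies p ≤ |t|/2 ≤ 2p − 1.

Case 1 (vxy inside A₁B₁): t = a^(p−j) b^(p−l) a^p b^p with j + l = |vy|. The second half of t has length < 2p, so it is a suffix of the trailing a^p b^p and ends in b; the first half is a^(p−j) b^(p−l) a^((j+l)/2), which ends in a because (j+l)/2 ≥ 1. The halves differ, so t ∉ L.

Case 2 (vxy inside B₁A₂, straddling the middle): t = a^p b^(p−j) a^(p−l) b^p with j + l = |vy|. If t = ww, then w is a prefix of t of length ≥ p, so w begins with a^p; and w is a suffix of t of length ≥ p, so w ends with b^p. That forces |w| ≥ 2p, contradicting |w| = |t|/2 ≤ 2p − 1. So t ∉ L.

Case 3 (vxy inside A₂B₂): t = a^p b^p a^(p−j) b^(p−l) with j + l = |vy|. The first half of t is a prefix of a^p b^p, so it begins with a; the second half is b^((j+l)/2) a^(p−j) b^(p−l), which begins with b. The halves differ, so t ∉ L.

In every case uv⁰xy⁰z = uxz ∉ L.

This contradicts the CFL pumping lemma, which requires uv^i xy^i z ∈ L for all i ≥ 0.
Hence L = {ww : w ∈ {a,b}*} is not context-free. ∎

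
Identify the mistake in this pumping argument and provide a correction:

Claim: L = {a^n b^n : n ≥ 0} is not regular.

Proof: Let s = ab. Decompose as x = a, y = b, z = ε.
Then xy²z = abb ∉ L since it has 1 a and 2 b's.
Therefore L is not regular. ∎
Error: The string s = ab might be shorter than the pumping length p.

Correction: Choose s = a^p b^p to ensure |s| ≥ p. Also, the decomposition is wrong: with |xy| ≤ p, y cannot include b's when s starts with p a's.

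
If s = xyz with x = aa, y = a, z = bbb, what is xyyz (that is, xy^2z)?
aaaabbb

Given x = 'aa', y = 'a', z = 'bbb' and i = 2:

xy^2z = x + y·y·...·y (2 times) + z
       = 'aa' + 'a'^2 + 'bbb'
       = 'aa' + 'aa' + 'bbb'
       = 'aaaabbb'

The pumped string is 'aaaabbb' with length 7.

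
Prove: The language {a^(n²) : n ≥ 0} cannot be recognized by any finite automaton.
Assume for contradiction that L is regular, and let p ≥ 1 be the pumping length given by the pumping lemma.
Choose s = a^(p²). Then s ∈ L and |s| = p² ≥ p.
By the pumping lemma, s = xyz for some x, y, z with |xy| ≤ p, |y| ≥ 1, and xy^i z ∈ L for every i ≥ 0.
Here y = a^k for some k with 1 ≤ k ≤ |xy| ≤ p.

Take i = 2: |xy²z| = p² + k.
Now p² < p² + k ≤ p² + p < p² + 2p + 1 = (p + 1)².
So |xy²z| lies strictly between the consecutive squares p² and (p + 1)², hence is not a perfect square, and xy²z ∉ L.

This contradicts the pumping lemma, which requires xy^i z ∈ L for all i ≥ 0.
Hence L = {a^(n²) : n ≥ 0} is not regular. ∎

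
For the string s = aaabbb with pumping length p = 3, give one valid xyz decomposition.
x = 'aa', y = 'a', z = 'bbb'

For s = aaabbb and p = 3, one valid decomposition is:
- x = 'aa' (length 2)
- y = 'a' (length 1)
- z = 'bbb' (length 3)

Verification:
- xyz = 'aa' + 'a' + 'bbb' = aaabbb ✓
- |xy| = 3 ≤ 3 ✓
- |y| = 1 > 0 ✓

All pumping lemma constraints are satisfied.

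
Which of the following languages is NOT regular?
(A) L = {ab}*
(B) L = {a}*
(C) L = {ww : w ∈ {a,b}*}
(C) {ww : w ∈ {a,b}*}

(C) L = {ww : w ∈ {a,b}*} is NOT regular.

The pumping lemma can be used to prove this:
After pumping, the two halves no longer match

The other languages are regular because they can be recognized by finite automata.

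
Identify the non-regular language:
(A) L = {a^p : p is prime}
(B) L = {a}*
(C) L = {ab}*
(A) {a^p : p is prime}

(A) L = {a^p : p is prime} is NOT regular.

The pumping lemma can be used to prove this:
After pumping, the length becomes composite

The other languages are regular because they can be recognized by finite automata.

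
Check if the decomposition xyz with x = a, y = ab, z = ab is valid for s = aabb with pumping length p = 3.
Violated: xyz = s

The decomposition x = a, y = ab, z = ab for s = aabb with p = 3
violates the constraint: xyz = s

xyz = 'a' + 'ab' + 'ab' = 'aabab' ≠ 'aabb' = s. The decomposition doesn't reconstruct s.

Pumping lemma constraints:
1. xyz = s (decomposition is valid)
2. |xy| ≤ p
3. |y| > 0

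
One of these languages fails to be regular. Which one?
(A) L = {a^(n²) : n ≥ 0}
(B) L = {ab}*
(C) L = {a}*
(A) {a^(n²) : n ≥ 0}

(A) L = {a^(n²) : n ≥ 0} is NOT regular.

The pumping lemma can be used to prove this:
After pumping, length is no longer a perfect square

The other languages are regular because they can be recognized by finite automata.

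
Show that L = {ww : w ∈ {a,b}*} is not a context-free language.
Assume for contradiction that L is context-free, and let p ≥ 1 be the pumping length given by the pumping lemma for CFLs.
Choose s = a^p b^p a^p b^p. Then s ∈ L (take w = a^p b^p) and |s| = 4p ≥ p.
By the CFL pumping lemma, s = uvxyz for some u, v, x, y, z with |vxy| ≤ p, |vy| ≥ 1, and uv^i xy^i z ∈ L for every i ≥ 0.

Write s as four blocks A₁ B₁ A₂ B₂ with A₁ = A₂ = a^p and B₁ = B₂ = b^p. Since |vxy| ≤ p, the window vxy lies inside at most two adjacent blocks. Take i = 0 and let t = uxz, so |t| = 4p − |vy| with 1 ≤ |vy| ≤ p. If |t| is odd, t ∉ L immediately, so assume |vy| is even (hence |vy| ≥ 2) and |t|/2 = 2p − |vy|/2, which satisfies p ≤ |t|/2 ≤ 2p − 1.

Case 1 (vxy inside A₁B₁): t = a^(p−j) b^(p−l) a^p b^p with j + l = |vy|. The second half of t has length < 2p, so it is a suffix of the trailing a^p b^p and ends in b; the first half is a^(p−j) b^(p−l) a^((j+l)/2), which ends in a because (j+l)/2 ≥ 1. The halves differ, so t ∉ L.

Case 2 (vxy inside B₁A₂, straddling the middle): t = a^p b^(p−j) a^(p−l) b^p with j + l = |vy|. If t = ww, then w is a prefix of t of length ≥ p, so w begins with a^p; and w is a suffix of t of length ≥ p, so w ends with b^p. That forces |w| ≥ 2p, contradicting |w| = |t|/2 ≤ 2p − 1. So t ∉ L.

Case 3 (vxy inside A₂B₂): t = a^p b^p a^(p−j) b^(p−l) with j + l = |vy|. The first half of t is a prefix of a^p b^p, so it begins with a; the second half is b^((j+l)/2) a^(p−j) b^(p−l), which begins with b. The halves differ, so t ∉ L.

In every case uv⁰xy⁰z = uxz ∉ L.

This contradicts the CFL pumping lemma, which requires uv^i xy^i z ∈ L for all i ≥ 0.
Hence L = {ww : w ∈ {a,b}*} is not context-free. ∎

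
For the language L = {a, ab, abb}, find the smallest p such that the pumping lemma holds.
p = 4

For a finite language L, the pumping lemma holds vacuously if p > max|s| for s ∈ L.

The longest string in L = {a, ab, abb} has length 3.
If p = 4, then no string s ∈ L has |s| ≥ p, so the condition is vacuously true.

The minimum pumping length is p = 4.

Why no smaller p works: for any p ≤ 3, the longest string s ∈ L has |s| = 3 ≥ p, so it would
have to be pumpable; but pumping up (i = 2, 3, ...) produces ever longer strings, which cannot all lie in the
finite language L. So the pumping property fails for every p ≤ 3.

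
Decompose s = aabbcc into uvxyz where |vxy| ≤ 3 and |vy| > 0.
u='aa', v='b', x='b', y='c', z='c'

For s = aabbcc with pumping length p = 3:

One valid decomposition:
- u = 'aa'
- v = 'b'
- x = 'b'
- y = 'c'
- z = 'c'

Verification:
- uvxyz = 'aa' + 'b' + 'b' + 'c' + 'c' = aabbcc ✓
- |vxy| = |'bbc'| = 3 ≤ 3 ✓
- |vy| = |'bc'| = 2 > 0 ✓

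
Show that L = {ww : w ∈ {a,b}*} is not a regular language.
Assume for contradiction that L is regular, and let p ≥ 1 be the pumping length given by the pumping lemma.
Choose s = a^p b a^p b. Then s ∈ L (take w = a^p b) and |s| = 2p + 2 ≥ p.
By the pumping lemma, s = xyz for some x, y, z with |xy| ≤ p, |y| ≥ 1, and xy^i z ∈ L for every i ≥ 0.
Since |xy| ≤ p and the first p symbols of s are all a's, y = a^k for some k with 1 ≤ k ≤ p.

Take i = 2: t = xy²z = a^(p + k) b a^p b.
Suppose t = uu for some string u. The string t contains exactly two b's and ends in b, so u contains exactly one b and ends in b; hence u = a^j b for some j, and uu = a^j b a^j b. Comparing with t = a^(p + k) b a^p b forces j = p + k (first block) and j = p (second block), which is impossible since k ≥ 1. So t ∉ L.

This contradicts the pumping lemma, which requires xy^i z ∈ L for all i ≥ 0.
Hence L = {ww : w ∈ {a,b}*} is not regular. ∎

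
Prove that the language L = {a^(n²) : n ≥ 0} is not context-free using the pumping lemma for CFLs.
Assume for contradiction that L is context-free, and let p ≥ 1 be the pumping length given by the pumping lemma for CFLs.
Choose s = a^(p²). Then s ∈ L and |s| = p² ≥ p.
By the CFL pumping lemma, s = uvxyz for some u, v, x, y, z with |vxy| ≤ p, |vy| ≥ 1, and uv^i xy^i z ∈ L for every i ≥ 0.
All symbols are a's, so only lengths matter: let k = |vy|, with 1 ≤ k ≤ |vxy| ≤ p.

Take i = 2: |uv²xy²z| = p² + k, and p² < p² + k ≤ p² + p < (p + 1)².
So the length lies strictly between consecutive squares and is not a perfect square; uv²xy²z ∉ L.

This contradicts the CFL pumping lemma, which requires uv^i xy^i z ∈ L for all i ≥ 0.
Hence L = {a^(n²) : n ≥ 0} is not context-free. ∎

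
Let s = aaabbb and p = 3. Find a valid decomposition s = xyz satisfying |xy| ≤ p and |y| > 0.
x = 'a', y = 'aa', z = 'bbb'

For s = aaabbb and p = 3, one valid decomposition is:
- x = 'a' (length 1)
- y = 'aa' (length 2)
- z = 'bbb' (length 3)

Verification:
- xyz = 'a' + 'aa' + 'bbb' = aaabbb ✓
- |xy| = 3 ≤ 3 ✓
- |y| = 2 > 0 ✓

All pumping lemma constraints are satisfied.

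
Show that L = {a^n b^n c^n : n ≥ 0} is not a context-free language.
Assume for contradiction that L is context-free, and let p ≥ 1 be the pumping length given by the pumping lemma for CFLs.
Choose s = a^p b^p c^p. Then s ∈ L and |s| = 3p ≥ p.
By the CFL pumping lemma, s = uvxyz for some u, v, x, y, z with |vxy| ≤ p, |vy| ≥ 1, and uv^i xy^i z ∈ L for every i ≥ 0.

Because |vxy| ≤ p, the window vxy cannot contain both an a and a c: any substring of s containing both must include the entire block b^p plus at least one a and one c, so it has length ≥ p + 2 > p.
Hence at least one of the letters a, c does not occur in vy at all.

Take i = 0: the string uxz is obtained from s by deleting |vy| ≥ 1 symbols, so |uxz| = 3p − |vy| < 3p.
But the letter (a or c) that does not occur in vy still occurs exactly p times in uxz. Every string of L with exactly p copies of some letter is a^p b^p c^p, of length 3p. Since |uxz| < 3p, uxz ∉ L.

This contradicts the CFL pumping lemma, which requires uv^i xy^i z ∈ L for all i ≥ 0.
Hence L = {a^n b^n c^n : n ≥ 0} is not context-free. ∎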